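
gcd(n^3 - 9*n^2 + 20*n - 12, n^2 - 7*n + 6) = n^2 - 7*n + 6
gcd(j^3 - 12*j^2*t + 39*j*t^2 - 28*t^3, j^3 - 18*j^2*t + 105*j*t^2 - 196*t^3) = j^2 - 11*j*t + 28*t^2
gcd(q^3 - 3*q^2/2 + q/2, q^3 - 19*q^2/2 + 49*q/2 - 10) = q - 1/2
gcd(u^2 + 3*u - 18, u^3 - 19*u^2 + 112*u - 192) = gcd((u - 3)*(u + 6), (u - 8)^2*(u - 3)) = u - 3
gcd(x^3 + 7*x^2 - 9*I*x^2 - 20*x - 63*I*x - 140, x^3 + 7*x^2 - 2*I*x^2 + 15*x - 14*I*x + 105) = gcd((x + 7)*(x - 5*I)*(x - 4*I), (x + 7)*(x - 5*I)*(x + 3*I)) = x^2 + x*(7 - 5*I) - 35*I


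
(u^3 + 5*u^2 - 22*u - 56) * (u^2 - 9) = u^5 + 5*u^4 - 31*u^3 - 101*u^2 + 198*u + 504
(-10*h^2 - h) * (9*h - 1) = -90*h^3 + h^2 + h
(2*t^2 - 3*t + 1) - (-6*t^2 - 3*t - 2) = 8*t^2 + 3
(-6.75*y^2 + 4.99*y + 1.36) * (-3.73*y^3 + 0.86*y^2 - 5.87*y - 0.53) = 25.1775*y^5 - 24.4177*y^4 + 38.8411*y^3 - 24.5442*y^2 - 10.6279*y - 0.7208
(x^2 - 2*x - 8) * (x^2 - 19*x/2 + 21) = x^4 - 23*x^3/2 + 32*x^2 + 34*x - 168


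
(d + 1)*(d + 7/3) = d^2 + 10*d/3 + 7/3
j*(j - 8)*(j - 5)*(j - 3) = j^4 - 16*j^3 + 79*j^2 - 120*j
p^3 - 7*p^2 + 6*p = p*(p - 6)*(p - 1)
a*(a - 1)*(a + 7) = a^3 + 6*a^2 - 7*a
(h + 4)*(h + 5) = h^2 + 9*h + 20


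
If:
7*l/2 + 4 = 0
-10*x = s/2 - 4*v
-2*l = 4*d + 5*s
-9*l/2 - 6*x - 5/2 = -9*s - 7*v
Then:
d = 115*x/79 + 501/553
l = -8/7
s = -92*x/79 - 148/553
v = 186*x/79 - 37/1106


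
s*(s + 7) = s^2 + 7*s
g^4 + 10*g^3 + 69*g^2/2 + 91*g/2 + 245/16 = (g + 1/2)*(g + 5/2)*(g + 7/2)^2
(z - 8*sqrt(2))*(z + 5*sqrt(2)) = z^2 - 3*sqrt(2)*z - 80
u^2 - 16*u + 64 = (u - 8)^2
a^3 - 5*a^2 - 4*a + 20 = (a - 5)*(a - 2)*(a + 2)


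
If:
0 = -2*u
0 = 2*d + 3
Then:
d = -3/2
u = 0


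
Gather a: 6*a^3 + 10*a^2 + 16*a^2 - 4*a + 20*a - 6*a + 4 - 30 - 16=6*a^3 + 26*a^2 + 10*a - 42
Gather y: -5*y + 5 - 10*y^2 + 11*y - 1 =-10*y^2 + 6*y + 4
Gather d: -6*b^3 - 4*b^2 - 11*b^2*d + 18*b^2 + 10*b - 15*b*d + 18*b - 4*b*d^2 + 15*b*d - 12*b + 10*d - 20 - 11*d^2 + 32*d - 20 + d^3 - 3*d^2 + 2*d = -6*b^3 + 14*b^2 + 16*b + d^3 + d^2*(-4*b - 14) + d*(44 - 11*b^2) - 40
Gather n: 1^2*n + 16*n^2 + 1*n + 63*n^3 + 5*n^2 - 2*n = 63*n^3 + 21*n^2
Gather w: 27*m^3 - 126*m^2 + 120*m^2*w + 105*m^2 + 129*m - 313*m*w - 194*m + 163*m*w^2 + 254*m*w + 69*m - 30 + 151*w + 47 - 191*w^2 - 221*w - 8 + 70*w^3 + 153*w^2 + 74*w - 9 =27*m^3 - 21*m^2 + 4*m + 70*w^3 + w^2*(163*m - 38) + w*(120*m^2 - 59*m + 4)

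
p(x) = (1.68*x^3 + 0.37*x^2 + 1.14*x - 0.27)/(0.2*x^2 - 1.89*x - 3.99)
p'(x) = (1.89 - 0.4*x)*(1.68*x^3 + 0.37*x^2 + 1.14*x - 0.27)/(0.2*x^2 - 1.89*x - 3.99)^2 + (5.04*x^2 + 0.74*x + 1.14)/(0.2*x^2 - 1.89*x - 3.99)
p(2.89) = -6.00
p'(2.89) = -5.27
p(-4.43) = -17.35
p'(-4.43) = 4.00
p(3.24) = -8.04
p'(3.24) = -6.45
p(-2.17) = -17.25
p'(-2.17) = -23.09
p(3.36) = -8.84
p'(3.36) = -6.89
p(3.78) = -12.09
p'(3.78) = -8.62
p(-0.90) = 1.04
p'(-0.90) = -3.25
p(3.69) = -11.33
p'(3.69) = -8.23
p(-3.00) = -13.14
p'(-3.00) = 1.06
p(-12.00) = -60.30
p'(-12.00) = 6.62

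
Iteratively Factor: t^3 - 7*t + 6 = (t + 3)*(t^2 - 3*t + 2) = (t - 2)*(t + 3)*(t - 1)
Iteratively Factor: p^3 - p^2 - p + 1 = (p - 1)*(p^2 - 1) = (p - 1)^2*(p + 1)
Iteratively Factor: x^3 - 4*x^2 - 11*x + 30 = (x - 2)*(x^2 - 2*x - 15) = (x - 5)*(x - 2)*(x + 3)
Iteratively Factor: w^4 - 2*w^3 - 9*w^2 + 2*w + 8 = (w - 1)*(w^3 - w^2 - 10*w - 8) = (w - 1)*(w + 2)*(w^2 - 3*w - 4) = (w - 4)*(w - 1)*(w + 2)*(w + 1)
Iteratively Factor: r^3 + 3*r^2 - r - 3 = (r + 3)*(r^2 - 1) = (r - 1)*(r + 3)*(r + 1)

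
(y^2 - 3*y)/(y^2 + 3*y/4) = 4*(y - 3)/(4*y + 3)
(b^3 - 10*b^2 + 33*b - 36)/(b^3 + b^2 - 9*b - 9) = (b^2 - 7*b + 12)/(b^2 + 4*b + 3)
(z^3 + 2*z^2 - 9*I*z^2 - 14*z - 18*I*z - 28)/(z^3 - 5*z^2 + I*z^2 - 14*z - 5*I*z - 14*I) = (z^2 - 9*I*z - 14)/(z^2 + z*(-7 + I) - 7*I)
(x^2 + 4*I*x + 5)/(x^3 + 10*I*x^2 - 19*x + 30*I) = 1/(x + 6*I)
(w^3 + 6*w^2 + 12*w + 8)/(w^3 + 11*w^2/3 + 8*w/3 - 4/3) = 3*(w + 2)/(3*w - 1)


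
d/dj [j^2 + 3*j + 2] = 2*j + 3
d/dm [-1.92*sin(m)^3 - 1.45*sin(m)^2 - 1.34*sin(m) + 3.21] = (-2.9*sin(m) + 2.88*cos(2*m) - 4.22)*cos(m)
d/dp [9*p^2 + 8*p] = 18*p + 8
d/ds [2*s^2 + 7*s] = 4*s + 7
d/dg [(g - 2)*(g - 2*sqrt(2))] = 2*g - 2*sqrt(2) - 2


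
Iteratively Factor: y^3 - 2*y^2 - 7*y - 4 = (y + 1)*(y^2 - 3*y - 4) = (y + 1)^2*(y - 4)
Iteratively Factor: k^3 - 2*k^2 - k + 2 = (k + 1)*(k^2 - 3*k + 2) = (k - 2)*(k + 1)*(k - 1)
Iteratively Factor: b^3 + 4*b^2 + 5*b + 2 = (b + 2)*(b^2 + 2*b + 1) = (b + 1)*(b + 2)*(b + 1)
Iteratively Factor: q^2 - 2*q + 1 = (q - 1)*(q - 1)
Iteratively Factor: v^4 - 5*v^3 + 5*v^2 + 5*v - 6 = (v + 1)*(v^3 - 6*v^2 + 11*v - 6) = (v - 2)*(v + 1)*(v^2 - 4*v + 3) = (v - 3)*(v - 2)*(v + 1)*(v - 1)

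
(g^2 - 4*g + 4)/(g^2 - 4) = (g - 2)/(g + 2)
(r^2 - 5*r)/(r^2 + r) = (r - 5)/(r + 1)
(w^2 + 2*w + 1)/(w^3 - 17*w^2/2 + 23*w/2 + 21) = 2*(w + 1)/(2*w^2 - 19*w + 42)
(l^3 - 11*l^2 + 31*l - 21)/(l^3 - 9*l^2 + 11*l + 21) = (l - 1)/(l + 1)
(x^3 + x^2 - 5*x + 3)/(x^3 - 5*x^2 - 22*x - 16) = (-x^3 - x^2 + 5*x - 3)/(-x^3 + 5*x^2 + 22*x + 16)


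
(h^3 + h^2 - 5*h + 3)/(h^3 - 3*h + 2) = (h + 3)/(h + 2)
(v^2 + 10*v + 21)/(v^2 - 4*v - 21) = (v + 7)/(v - 7)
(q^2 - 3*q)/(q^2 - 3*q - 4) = q*(3 - q)/(-q^2 + 3*q + 4)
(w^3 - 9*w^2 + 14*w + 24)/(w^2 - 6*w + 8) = (w^2 - 5*w - 6)/(w - 2)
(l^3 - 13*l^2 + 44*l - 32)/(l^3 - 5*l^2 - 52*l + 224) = (l - 1)/(l + 7)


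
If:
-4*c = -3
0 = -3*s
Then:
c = 3/4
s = 0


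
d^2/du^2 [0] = 0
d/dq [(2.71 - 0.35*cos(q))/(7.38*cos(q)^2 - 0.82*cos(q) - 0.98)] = (-2.583*cos(q)^2 + 39.9996*cos(q) - 2.5652)*sin(q)/(54.4644*cos(q)^4 - 12.1032*cos(q)^3 - 13.7924*cos(q)^2 + 1.6072*cos(q) + 0.9604)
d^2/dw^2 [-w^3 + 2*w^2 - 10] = 4 - 6*w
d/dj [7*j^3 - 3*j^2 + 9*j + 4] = 21*j^2 - 6*j + 9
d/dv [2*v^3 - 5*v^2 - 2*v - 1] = 6*v^2 - 10*v - 2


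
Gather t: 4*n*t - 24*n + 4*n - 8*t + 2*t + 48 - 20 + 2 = -20*n + t*(4*n - 6) + 30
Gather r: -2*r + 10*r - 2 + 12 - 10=8*r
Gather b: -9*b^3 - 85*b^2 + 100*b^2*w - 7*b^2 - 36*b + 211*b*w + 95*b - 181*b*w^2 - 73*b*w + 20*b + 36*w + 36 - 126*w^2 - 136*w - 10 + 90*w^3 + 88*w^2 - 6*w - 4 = -9*b^3 + b^2*(100*w - 92) + b*(-181*w^2 + 138*w + 79) + 90*w^3 - 38*w^2 - 106*w + 22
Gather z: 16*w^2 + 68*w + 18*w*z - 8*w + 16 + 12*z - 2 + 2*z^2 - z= 16*w^2 + 60*w + 2*z^2 + z*(18*w + 11) + 14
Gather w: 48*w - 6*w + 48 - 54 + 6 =42*w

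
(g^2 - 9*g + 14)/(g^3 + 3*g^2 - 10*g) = (g - 7)/(g*(g + 5))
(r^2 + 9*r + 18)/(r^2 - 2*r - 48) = (r + 3)/(r - 8)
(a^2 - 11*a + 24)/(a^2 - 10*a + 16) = (a - 3)/(a - 2)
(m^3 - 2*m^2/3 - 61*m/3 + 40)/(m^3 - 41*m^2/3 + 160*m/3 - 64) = (m + 5)/(m - 8)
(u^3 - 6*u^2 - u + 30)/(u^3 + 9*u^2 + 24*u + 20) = (u^2 - 8*u + 15)/(u^2 + 7*u + 10)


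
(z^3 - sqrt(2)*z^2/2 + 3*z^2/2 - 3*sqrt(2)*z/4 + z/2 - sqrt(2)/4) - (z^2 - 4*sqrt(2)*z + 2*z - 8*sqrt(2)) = z^3 - sqrt(2)*z^2/2 + z^2/2 - 3*z/2 + 13*sqrt(2)*z/4 + 31*sqrt(2)/4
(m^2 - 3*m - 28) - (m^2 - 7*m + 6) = 4*m - 34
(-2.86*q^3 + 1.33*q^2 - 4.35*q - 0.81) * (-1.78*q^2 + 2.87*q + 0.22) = 5.0908*q^5 - 10.5756*q^4 + 10.9309*q^3 - 10.7501*q^2 - 3.2817*q - 0.1782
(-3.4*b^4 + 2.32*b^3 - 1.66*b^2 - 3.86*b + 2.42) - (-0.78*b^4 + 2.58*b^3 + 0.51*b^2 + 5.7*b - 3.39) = -2.62*b^4 - 0.26*b^3 - 2.17*b^2 - 9.56*b + 5.81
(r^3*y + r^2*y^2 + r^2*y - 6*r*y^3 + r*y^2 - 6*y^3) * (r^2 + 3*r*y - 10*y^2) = r^5*y + 4*r^4*y^2 + r^4*y - 13*r^3*y^3 + 4*r^3*y^2 - 28*r^2*y^4 - 13*r^2*y^3 + 60*r*y^5 - 28*r*y^4 + 60*y^5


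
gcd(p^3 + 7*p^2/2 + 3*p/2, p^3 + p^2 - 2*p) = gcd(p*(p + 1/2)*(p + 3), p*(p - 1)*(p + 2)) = p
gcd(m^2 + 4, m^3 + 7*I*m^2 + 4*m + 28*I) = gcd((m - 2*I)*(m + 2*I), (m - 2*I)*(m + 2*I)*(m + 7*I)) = m^2 + 4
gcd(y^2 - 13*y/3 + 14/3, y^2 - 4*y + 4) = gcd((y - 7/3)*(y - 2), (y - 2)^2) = y - 2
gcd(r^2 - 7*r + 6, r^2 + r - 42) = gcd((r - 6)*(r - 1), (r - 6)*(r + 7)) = r - 6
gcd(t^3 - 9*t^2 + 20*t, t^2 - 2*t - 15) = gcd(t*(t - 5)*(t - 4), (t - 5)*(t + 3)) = t - 5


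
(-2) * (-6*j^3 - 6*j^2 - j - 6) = 12*j^3 + 12*j^2 + 2*j + 12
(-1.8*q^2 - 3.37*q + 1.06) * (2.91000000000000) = -5.238*q^2 - 9.8067*q + 3.0846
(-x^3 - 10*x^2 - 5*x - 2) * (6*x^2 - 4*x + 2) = -6*x^5 - 56*x^4 + 8*x^3 - 12*x^2 - 2*x - 4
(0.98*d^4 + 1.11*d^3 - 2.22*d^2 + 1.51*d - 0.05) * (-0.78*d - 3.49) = -0.7644*d^5 - 4.286*d^4 - 2.1423*d^3 + 6.57*d^2 - 5.2309*d + 0.1745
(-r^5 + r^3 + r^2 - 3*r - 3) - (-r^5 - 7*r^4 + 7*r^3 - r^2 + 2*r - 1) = 7*r^4 - 6*r^3 + 2*r^2 - 5*r - 2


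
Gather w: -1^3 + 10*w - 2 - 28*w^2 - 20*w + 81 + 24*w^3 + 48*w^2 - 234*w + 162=24*w^3 + 20*w^2 - 244*w + 240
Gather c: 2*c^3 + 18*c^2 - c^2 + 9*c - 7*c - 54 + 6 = 2*c^3 + 17*c^2 + 2*c - 48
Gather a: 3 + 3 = 6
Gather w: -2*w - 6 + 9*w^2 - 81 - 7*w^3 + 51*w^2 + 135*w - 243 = -7*w^3 + 60*w^2 + 133*w - 330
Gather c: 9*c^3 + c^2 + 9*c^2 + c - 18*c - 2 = 9*c^3 + 10*c^2 - 17*c - 2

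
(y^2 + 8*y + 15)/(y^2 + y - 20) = (y + 3)/(y - 4)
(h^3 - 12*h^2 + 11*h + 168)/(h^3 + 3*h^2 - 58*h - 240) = (h^2 - 4*h - 21)/(h^2 + 11*h + 30)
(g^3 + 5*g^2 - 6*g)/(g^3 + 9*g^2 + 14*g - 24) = g/(g + 4)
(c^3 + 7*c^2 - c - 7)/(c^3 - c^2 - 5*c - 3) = (c^2 + 6*c - 7)/(c^2 - 2*c - 3)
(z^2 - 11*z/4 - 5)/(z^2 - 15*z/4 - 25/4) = (z - 4)/(z - 5)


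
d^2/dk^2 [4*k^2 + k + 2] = 8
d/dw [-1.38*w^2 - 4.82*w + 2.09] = -2.76*w - 4.82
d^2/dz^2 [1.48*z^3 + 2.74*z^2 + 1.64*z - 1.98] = 8.88*z + 5.48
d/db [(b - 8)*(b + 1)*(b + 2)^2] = 4*b^3 - 9*b^2 - 64*b - 60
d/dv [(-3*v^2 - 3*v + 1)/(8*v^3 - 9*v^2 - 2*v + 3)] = (24*v^4 + 48*v^3 - 45*v^2 - 7)/(64*v^6 - 144*v^5 + 49*v^4 + 84*v^3 - 50*v^2 - 12*v + 9)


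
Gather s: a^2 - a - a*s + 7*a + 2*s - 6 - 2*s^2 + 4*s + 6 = a^2 + 6*a - 2*s^2 + s*(6 - a)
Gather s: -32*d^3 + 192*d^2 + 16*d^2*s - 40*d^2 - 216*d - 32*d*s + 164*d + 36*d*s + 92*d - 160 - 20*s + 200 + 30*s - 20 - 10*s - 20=-32*d^3 + 152*d^2 + 40*d + s*(16*d^2 + 4*d)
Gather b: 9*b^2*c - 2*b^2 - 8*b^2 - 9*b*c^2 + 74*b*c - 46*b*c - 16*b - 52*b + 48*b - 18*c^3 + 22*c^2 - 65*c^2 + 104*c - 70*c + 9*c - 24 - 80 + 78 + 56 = b^2*(9*c - 10) + b*(-9*c^2 + 28*c - 20) - 18*c^3 - 43*c^2 + 43*c + 30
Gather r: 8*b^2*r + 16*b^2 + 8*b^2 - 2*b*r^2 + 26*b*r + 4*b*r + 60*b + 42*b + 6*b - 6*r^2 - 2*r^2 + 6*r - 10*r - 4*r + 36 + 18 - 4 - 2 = 24*b^2 + 108*b + r^2*(-2*b - 8) + r*(8*b^2 + 30*b - 8) + 48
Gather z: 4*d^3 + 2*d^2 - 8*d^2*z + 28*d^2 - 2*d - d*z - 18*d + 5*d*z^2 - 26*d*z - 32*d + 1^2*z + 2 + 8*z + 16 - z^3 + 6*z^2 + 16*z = 4*d^3 + 30*d^2 - 52*d - z^3 + z^2*(5*d + 6) + z*(-8*d^2 - 27*d + 25) + 18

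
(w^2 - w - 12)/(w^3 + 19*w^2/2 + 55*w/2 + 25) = 2*(w^2 - w - 12)/(2*w^3 + 19*w^2 + 55*w + 50)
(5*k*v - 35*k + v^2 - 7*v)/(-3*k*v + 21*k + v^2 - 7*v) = (5*k + v)/(-3*k + v)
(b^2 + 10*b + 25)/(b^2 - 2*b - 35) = (b + 5)/(b - 7)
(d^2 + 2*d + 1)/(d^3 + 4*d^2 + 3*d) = (d + 1)/(d*(d + 3))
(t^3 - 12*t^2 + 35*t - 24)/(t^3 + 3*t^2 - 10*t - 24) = (t^2 - 9*t + 8)/(t^2 + 6*t + 8)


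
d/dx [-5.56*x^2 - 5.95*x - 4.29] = -11.12*x - 5.95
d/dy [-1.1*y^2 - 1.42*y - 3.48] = -2.2*y - 1.42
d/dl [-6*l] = -6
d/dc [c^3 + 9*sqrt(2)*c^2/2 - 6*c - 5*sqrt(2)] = 3*c^2 + 9*sqrt(2)*c - 6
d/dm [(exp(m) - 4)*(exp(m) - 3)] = (2*exp(m) - 7)*exp(m)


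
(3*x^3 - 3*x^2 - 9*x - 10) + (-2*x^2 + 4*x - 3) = 3*x^3 - 5*x^2 - 5*x - 13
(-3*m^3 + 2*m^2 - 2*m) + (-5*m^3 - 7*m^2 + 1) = -8*m^3 - 5*m^2 - 2*m + 1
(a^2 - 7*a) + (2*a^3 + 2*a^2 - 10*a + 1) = 2*a^3 + 3*a^2 - 17*a + 1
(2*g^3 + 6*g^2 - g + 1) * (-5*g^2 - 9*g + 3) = -10*g^5 - 48*g^4 - 43*g^3 + 22*g^2 - 12*g + 3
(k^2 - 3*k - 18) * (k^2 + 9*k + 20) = k^4 + 6*k^3 - 25*k^2 - 222*k - 360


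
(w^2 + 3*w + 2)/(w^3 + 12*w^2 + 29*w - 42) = (w^2 + 3*w + 2)/(w^3 + 12*w^2 + 29*w - 42)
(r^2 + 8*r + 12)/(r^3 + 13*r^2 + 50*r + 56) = (r + 6)/(r^2 + 11*r + 28)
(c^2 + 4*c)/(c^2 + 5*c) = (c + 4)/(c + 5)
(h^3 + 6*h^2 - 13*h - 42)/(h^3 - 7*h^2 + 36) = (h + 7)/(h - 6)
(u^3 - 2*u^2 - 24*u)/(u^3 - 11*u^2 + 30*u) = (u + 4)/(u - 5)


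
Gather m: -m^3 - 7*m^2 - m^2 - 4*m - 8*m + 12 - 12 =-m^3 - 8*m^2 - 12*m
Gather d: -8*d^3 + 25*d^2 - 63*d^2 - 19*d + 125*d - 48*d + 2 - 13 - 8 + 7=-8*d^3 - 38*d^2 + 58*d - 12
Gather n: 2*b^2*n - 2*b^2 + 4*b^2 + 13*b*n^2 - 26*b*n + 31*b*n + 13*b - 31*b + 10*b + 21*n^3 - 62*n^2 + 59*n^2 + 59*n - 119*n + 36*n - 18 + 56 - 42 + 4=2*b^2 - 8*b + 21*n^3 + n^2*(13*b - 3) + n*(2*b^2 + 5*b - 24)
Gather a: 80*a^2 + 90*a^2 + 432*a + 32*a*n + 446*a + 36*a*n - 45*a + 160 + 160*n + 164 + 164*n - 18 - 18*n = 170*a^2 + a*(68*n + 833) + 306*n + 306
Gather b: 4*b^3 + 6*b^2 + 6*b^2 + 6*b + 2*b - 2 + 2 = 4*b^3 + 12*b^2 + 8*b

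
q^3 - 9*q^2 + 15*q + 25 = (q - 5)^2*(q + 1)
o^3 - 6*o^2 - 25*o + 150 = (o - 6)*(o - 5)*(o + 5)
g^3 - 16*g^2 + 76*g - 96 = (g - 8)*(g - 6)*(g - 2)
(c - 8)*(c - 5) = c^2 - 13*c + 40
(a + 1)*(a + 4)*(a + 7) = a^3 + 12*a^2 + 39*a + 28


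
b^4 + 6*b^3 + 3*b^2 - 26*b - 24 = (b - 2)*(b + 1)*(b + 3)*(b + 4)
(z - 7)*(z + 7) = z^2 - 49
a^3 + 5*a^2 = a^2*(a + 5)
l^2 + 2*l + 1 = (l + 1)^2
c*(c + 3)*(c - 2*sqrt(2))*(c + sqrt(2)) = c^4 - sqrt(2)*c^3 + 3*c^3 - 3*sqrt(2)*c^2 - 4*c^2 - 12*c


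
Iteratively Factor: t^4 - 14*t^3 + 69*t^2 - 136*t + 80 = (t - 5)*(t^3 - 9*t^2 + 24*t - 16) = (t - 5)*(t - 4)*(t^2 - 5*t + 4) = (t - 5)*(t - 4)^2*(t - 1)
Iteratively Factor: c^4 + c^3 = (c)*(c^3 + c^2) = c^2*(c^2 + c) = c^2*(c + 1)*(c)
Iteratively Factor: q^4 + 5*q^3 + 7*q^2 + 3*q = (q)*(q^3 + 5*q^2 + 7*q + 3) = q*(q + 1)*(q^2 + 4*q + 3) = q*(q + 1)*(q + 3)*(q + 1)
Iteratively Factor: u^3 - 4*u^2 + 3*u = (u - 1)*(u^2 - 3*u) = u*(u - 1)*(u - 3)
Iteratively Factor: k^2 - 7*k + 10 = (k - 2)*(k - 5)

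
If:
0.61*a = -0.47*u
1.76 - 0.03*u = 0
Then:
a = -45.20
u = 58.67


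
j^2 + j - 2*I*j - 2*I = (j + 1)*(j - 2*I)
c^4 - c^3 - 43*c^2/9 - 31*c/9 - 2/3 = (c - 3)*(c + 1/3)*(c + 2/3)*(c + 1)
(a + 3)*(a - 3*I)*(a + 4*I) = a^3 + 3*a^2 + I*a^2 + 12*a + 3*I*a + 36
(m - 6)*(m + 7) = m^2 + m - 42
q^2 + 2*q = q*(q + 2)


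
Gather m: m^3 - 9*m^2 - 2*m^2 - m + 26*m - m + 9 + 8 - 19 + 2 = m^3 - 11*m^2 + 24*m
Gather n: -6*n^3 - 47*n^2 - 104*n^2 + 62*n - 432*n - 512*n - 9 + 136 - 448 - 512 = -6*n^3 - 151*n^2 - 882*n - 833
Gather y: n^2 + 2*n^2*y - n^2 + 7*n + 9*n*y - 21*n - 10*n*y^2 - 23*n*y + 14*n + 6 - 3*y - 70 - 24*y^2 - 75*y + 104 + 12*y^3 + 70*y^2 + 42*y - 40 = 12*y^3 + y^2*(46 - 10*n) + y*(2*n^2 - 14*n - 36)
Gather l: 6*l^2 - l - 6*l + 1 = 6*l^2 - 7*l + 1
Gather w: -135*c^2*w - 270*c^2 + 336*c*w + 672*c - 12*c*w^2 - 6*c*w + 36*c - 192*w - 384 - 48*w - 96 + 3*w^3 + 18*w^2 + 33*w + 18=-270*c^2 + 708*c + 3*w^3 + w^2*(18 - 12*c) + w*(-135*c^2 + 330*c - 207) - 462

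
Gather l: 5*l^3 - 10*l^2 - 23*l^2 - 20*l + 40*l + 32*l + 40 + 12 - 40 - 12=5*l^3 - 33*l^2 + 52*l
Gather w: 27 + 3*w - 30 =3*w - 3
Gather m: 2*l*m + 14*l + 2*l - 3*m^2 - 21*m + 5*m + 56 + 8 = 16*l - 3*m^2 + m*(2*l - 16) + 64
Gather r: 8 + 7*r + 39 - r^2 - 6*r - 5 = -r^2 + r + 42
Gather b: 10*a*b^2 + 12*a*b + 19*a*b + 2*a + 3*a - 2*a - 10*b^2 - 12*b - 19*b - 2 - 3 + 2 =3*a + b^2*(10*a - 10) + b*(31*a - 31) - 3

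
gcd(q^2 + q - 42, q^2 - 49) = q + 7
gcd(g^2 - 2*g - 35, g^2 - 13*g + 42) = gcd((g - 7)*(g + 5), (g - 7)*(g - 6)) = g - 7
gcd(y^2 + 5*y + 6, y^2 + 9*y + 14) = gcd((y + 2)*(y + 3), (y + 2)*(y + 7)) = y + 2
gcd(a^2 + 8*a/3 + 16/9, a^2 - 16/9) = a + 4/3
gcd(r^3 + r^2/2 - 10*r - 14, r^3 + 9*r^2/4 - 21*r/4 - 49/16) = 1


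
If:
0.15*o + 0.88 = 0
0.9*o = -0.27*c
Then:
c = 19.56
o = -5.87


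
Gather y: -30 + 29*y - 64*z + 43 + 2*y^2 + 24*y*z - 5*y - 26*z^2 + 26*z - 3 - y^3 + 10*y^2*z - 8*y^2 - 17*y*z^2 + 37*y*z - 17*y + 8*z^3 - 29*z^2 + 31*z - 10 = -y^3 + y^2*(10*z - 6) + y*(-17*z^2 + 61*z + 7) + 8*z^3 - 55*z^2 - 7*z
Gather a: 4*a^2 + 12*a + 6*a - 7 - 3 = 4*a^2 + 18*a - 10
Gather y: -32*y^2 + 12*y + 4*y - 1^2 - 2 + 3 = -32*y^2 + 16*y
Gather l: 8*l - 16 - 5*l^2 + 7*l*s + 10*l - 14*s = -5*l^2 + l*(7*s + 18) - 14*s - 16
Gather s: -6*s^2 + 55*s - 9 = -6*s^2 + 55*s - 9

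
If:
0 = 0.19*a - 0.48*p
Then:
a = 2.52631578947368*p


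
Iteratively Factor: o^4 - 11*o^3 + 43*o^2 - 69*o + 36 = (o - 4)*(o^3 - 7*o^2 + 15*o - 9) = (o - 4)*(o - 1)*(o^2 - 6*o + 9) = (o - 4)*(o - 3)*(o - 1)*(o - 3)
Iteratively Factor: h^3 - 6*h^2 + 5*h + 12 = (h - 3)*(h^2 - 3*h - 4) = (h - 3)*(h + 1)*(h - 4)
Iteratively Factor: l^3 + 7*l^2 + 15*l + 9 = (l + 1)*(l^2 + 6*l + 9) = (l + 1)*(l + 3)*(l + 3)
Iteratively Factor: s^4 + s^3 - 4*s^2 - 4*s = (s + 1)*(s^3 - 4*s) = (s - 2)*(s + 1)*(s^2 + 2*s) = s*(s - 2)*(s + 1)*(s + 2)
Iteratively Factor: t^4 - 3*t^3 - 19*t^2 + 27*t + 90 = (t - 5)*(t^3 + 2*t^2 - 9*t - 18) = (t - 5)*(t + 2)*(t^2 - 9) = (t - 5)*(t + 2)*(t + 3)*(t - 3)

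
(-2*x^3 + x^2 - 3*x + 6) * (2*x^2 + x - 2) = -4*x^5 - x^3 + 7*x^2 + 12*x - 12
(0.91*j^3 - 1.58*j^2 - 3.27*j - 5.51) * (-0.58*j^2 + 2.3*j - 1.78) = -0.5278*j^5 + 3.0094*j^4 - 3.3572*j^3 - 1.5128*j^2 - 6.8524*j + 9.8078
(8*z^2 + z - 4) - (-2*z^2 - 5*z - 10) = 10*z^2 + 6*z + 6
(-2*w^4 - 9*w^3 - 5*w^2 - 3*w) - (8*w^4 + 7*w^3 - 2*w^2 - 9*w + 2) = -10*w^4 - 16*w^3 - 3*w^2 + 6*w - 2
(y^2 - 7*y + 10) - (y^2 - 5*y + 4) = 6 - 2*y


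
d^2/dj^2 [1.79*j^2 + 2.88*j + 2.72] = 3.58000000000000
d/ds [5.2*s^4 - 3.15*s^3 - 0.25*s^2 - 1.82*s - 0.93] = 20.8*s^3 - 9.45*s^2 - 0.5*s - 1.82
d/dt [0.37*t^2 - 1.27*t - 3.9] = 0.74*t - 1.27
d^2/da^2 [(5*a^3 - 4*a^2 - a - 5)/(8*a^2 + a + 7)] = 2*(-307*a^3 - 183*a^2 + 783*a + 86)/(512*a^6 + 192*a^5 + 1368*a^4 + 337*a^3 + 1197*a^2 + 147*a + 343)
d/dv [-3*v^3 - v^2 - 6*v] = -9*v^2 - 2*v - 6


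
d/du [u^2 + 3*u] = 2*u + 3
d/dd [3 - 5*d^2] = -10*d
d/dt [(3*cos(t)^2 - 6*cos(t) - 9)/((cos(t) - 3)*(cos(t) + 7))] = -18*sin(t)/(cos(t) + 7)^2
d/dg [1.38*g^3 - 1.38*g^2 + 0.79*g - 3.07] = 4.14*g^2 - 2.76*g + 0.79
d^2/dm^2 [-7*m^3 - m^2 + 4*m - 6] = -42*m - 2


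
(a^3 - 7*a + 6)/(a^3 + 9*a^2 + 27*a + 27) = (a^2 - 3*a + 2)/(a^2 + 6*a + 9)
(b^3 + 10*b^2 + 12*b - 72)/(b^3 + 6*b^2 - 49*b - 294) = (b^2 + 4*b - 12)/(b^2 - 49)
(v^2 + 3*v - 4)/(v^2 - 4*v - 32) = (v - 1)/(v - 8)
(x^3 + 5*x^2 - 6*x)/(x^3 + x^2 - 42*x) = (x^2 + 5*x - 6)/(x^2 + x - 42)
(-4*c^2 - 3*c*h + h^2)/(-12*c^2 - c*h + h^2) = (c + h)/(3*c + h)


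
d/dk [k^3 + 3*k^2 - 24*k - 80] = 3*k^2 + 6*k - 24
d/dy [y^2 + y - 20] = 2*y + 1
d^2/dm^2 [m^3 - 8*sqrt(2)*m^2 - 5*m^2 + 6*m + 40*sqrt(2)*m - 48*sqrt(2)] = 6*m - 16*sqrt(2) - 10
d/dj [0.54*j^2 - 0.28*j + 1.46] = 1.08*j - 0.28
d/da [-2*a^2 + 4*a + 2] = 4 - 4*a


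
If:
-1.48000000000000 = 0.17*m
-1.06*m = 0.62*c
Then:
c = 14.88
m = -8.71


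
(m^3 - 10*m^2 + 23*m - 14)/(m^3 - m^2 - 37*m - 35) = (m^2 - 3*m + 2)/(m^2 + 6*m + 5)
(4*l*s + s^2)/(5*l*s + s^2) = (4*l + s)/(5*l + s)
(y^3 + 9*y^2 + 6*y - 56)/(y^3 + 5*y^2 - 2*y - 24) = (y + 7)/(y + 3)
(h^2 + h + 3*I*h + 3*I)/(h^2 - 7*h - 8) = (h + 3*I)/(h - 8)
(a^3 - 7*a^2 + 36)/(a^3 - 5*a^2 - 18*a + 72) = (a + 2)/(a + 4)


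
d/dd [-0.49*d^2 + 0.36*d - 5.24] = 0.36 - 0.98*d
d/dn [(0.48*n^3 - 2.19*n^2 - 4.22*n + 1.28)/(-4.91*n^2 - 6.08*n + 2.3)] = (-2.3568*n^4 - 5.8368*n^3 - 4.093*n^2 + 2.4956*n - 1.9236)/(24.1081*n^4 + 59.7056*n^3 + 14.3804*n^2 - 27.968*n + 5.29)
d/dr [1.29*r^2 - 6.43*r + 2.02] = 2.58*r - 6.43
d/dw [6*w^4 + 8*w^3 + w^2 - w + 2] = 24*w^3 + 24*w^2 + 2*w - 1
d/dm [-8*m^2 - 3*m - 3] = -16*m - 3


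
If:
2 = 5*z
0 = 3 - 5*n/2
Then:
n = 6/5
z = 2/5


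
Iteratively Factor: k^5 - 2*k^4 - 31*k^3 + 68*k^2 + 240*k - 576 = (k - 3)*(k^4 + k^3 - 28*k^2 - 16*k + 192) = (k - 3)*(k + 4)*(k^3 - 3*k^2 - 16*k + 48) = (k - 3)^2*(k + 4)*(k^2 - 16) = (k - 4)*(k - 3)^2*(k + 4)*(k + 4)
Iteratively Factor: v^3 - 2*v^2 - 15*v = (v)*(v^2 - 2*v - 15) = v*(v + 3)*(v - 5)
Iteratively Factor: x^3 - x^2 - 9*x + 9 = (x - 1)*(x^2 - 9) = (x - 3)*(x - 1)*(x + 3)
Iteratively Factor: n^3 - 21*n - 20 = (n - 5)*(n^2 + 5*n + 4) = (n - 5)*(n + 4)*(n + 1)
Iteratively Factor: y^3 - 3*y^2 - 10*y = (y - 5)*(y^2 + 2*y) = y*(y - 5)*(y + 2)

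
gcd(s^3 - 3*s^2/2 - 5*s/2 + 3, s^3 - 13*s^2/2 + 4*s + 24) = s + 3/2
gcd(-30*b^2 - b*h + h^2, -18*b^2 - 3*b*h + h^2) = 6*b - h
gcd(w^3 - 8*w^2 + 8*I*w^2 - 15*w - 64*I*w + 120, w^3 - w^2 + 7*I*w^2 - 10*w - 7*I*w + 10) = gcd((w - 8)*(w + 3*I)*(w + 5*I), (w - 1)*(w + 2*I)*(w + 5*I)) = w + 5*I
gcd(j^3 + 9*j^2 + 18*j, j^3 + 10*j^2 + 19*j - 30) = j + 6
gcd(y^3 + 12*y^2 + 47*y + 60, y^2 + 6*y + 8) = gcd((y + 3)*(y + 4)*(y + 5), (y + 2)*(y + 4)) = y + 4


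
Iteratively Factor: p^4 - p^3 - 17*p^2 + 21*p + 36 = (p - 3)*(p^3 + 2*p^2 - 11*p - 12) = (p - 3)*(p + 1)*(p^2 + p - 12) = (p - 3)^2*(p + 1)*(p + 4)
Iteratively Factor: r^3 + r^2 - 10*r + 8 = (r + 4)*(r^2 - 3*r + 2) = (r - 1)*(r + 4)*(r - 2)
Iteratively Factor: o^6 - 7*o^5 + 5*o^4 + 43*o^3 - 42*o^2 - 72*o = (o - 3)*(o^5 - 4*o^4 - 7*o^3 + 22*o^2 + 24*o) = (o - 4)*(o - 3)*(o^4 - 7*o^2 - 6*o) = (o - 4)*(o - 3)*(o + 2)*(o^3 - 2*o^2 - 3*o) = (o - 4)*(o - 3)^2*(o + 2)*(o^2 + o) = (o - 4)*(o - 3)^2*(o + 1)*(o + 2)*(o)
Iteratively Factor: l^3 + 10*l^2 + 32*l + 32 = (l + 4)*(l^2 + 6*l + 8) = (l + 2)*(l + 4)*(l + 4)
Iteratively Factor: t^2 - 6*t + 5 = (t - 5)*(t - 1)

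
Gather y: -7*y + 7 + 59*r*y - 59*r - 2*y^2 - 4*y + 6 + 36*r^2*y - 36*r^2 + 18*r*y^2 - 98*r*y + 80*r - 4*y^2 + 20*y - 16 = -36*r^2 + 21*r + y^2*(18*r - 6) + y*(36*r^2 - 39*r + 9) - 3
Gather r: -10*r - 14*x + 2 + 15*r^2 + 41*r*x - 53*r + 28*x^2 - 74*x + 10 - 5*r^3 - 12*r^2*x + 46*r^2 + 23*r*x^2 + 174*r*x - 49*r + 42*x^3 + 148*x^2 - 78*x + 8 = -5*r^3 + r^2*(61 - 12*x) + r*(23*x^2 + 215*x - 112) + 42*x^3 + 176*x^2 - 166*x + 20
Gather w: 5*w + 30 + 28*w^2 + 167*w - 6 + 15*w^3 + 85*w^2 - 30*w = 15*w^3 + 113*w^2 + 142*w + 24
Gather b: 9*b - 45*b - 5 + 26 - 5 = 16 - 36*b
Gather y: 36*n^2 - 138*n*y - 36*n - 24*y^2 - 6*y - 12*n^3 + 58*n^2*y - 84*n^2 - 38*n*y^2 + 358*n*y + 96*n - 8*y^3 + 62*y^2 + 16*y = -12*n^3 - 48*n^2 + 60*n - 8*y^3 + y^2*(38 - 38*n) + y*(58*n^2 + 220*n + 10)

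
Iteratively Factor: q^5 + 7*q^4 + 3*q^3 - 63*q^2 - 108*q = (q)*(q^4 + 7*q^3 + 3*q^2 - 63*q - 108) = q*(q + 3)*(q^3 + 4*q^2 - 9*q - 36) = q*(q + 3)^2*(q^2 + q - 12) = q*(q + 3)^2*(q + 4)*(q - 3)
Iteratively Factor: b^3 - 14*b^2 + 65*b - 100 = (b - 4)*(b^2 - 10*b + 25) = (b - 5)*(b - 4)*(b - 5)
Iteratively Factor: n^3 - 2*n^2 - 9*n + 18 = (n + 3)*(n^2 - 5*n + 6) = (n - 3)*(n + 3)*(n - 2)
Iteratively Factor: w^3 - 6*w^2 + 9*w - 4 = (w - 4)*(w^2 - 2*w + 1) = (w - 4)*(w - 1)*(w - 1)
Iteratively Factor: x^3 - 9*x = (x)*(x^2 - 9) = x*(x + 3)*(x - 3)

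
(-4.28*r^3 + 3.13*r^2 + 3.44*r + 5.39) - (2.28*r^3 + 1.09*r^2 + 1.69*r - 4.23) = -6.56*r^3 + 2.04*r^2 + 1.75*r + 9.62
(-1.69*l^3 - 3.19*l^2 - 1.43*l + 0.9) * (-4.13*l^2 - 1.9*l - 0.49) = 6.9797*l^5 + 16.3857*l^4 + 12.795*l^3 + 0.563099999999999*l^2 - 1.0093*l - 0.441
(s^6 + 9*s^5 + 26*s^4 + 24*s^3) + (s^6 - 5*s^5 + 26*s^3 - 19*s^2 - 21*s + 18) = 2*s^6 + 4*s^5 + 26*s^4 + 50*s^3 - 19*s^2 - 21*s + 18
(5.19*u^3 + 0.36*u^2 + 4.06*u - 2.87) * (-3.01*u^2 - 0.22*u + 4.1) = -15.6219*u^5 - 2.2254*u^4 + 8.9792*u^3 + 9.2215*u^2 + 17.2774*u - 11.767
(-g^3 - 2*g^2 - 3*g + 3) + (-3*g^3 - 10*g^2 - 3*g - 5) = -4*g^3 - 12*g^2 - 6*g - 2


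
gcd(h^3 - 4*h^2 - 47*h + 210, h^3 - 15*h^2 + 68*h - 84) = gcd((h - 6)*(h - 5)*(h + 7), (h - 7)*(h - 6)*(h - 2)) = h - 6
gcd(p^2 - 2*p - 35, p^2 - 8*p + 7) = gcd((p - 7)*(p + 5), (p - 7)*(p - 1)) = p - 7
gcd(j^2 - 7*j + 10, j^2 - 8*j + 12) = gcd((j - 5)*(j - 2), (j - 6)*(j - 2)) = j - 2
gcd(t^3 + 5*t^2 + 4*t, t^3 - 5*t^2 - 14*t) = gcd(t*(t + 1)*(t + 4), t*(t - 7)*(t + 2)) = t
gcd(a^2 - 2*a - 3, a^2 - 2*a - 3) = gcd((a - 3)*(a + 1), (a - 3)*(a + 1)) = a^2 - 2*a - 3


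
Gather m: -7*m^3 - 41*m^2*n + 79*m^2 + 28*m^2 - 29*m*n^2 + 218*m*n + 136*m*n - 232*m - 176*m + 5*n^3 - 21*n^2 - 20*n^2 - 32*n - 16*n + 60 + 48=-7*m^3 + m^2*(107 - 41*n) + m*(-29*n^2 + 354*n - 408) + 5*n^3 - 41*n^2 - 48*n + 108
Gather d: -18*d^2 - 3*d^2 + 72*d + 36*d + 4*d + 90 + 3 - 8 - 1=-21*d^2 + 112*d + 84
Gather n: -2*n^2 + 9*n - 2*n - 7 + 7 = -2*n^2 + 7*n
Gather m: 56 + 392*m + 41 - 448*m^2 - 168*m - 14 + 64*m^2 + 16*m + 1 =-384*m^2 + 240*m + 84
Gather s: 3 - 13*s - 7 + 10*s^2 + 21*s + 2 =10*s^2 + 8*s - 2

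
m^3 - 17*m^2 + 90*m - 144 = (m - 8)*(m - 6)*(m - 3)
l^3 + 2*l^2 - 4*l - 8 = (l - 2)*(l + 2)^2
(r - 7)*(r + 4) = r^2 - 3*r - 28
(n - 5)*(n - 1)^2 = n^3 - 7*n^2 + 11*n - 5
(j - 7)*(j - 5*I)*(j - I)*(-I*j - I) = -I*j^4 - 6*j^3 + 6*I*j^3 + 36*j^2 + 12*I*j^2 + 42*j - 30*I*j - 35*I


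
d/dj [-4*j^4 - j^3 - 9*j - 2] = -16*j^3 - 3*j^2 - 9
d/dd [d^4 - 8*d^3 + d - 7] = 4*d^3 - 24*d^2 + 1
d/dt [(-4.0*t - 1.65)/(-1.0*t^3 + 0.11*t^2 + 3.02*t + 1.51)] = (-8.0*t^3 - 4.51*t^2 + 0.363*t - 1.057)/(1.0*t^6 - 0.22*t^5 - 6.0279*t^4 - 2.3556*t^3 + 9.4526*t^2 + 9.1204*t + 2.2801)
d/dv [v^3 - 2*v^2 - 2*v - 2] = 3*v^2 - 4*v - 2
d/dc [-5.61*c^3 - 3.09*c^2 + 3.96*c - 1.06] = -16.83*c^2 - 6.18*c + 3.96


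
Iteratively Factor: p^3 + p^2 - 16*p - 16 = (p + 1)*(p^2 - 16) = (p - 4)*(p + 1)*(p + 4)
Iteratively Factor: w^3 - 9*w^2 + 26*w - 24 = (w - 4)*(w^2 - 5*w + 6) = (w - 4)*(w - 2)*(w - 3)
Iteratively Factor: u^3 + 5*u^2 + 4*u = (u + 4)*(u^2 + u) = u*(u + 4)*(u + 1)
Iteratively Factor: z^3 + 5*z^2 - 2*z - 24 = (z + 4)*(z^2 + z - 6) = (z - 2)*(z + 4)*(z + 3)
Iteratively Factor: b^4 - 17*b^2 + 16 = (b + 1)*(b^3 - b^2 - 16*b + 16) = (b + 1)*(b + 4)*(b^2 - 5*b + 4) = (b - 1)*(b + 1)*(b + 4)*(b - 4)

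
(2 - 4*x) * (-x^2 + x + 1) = 4*x^3 - 6*x^2 - 2*x + 2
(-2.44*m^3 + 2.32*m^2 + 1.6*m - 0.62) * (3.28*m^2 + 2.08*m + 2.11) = -8.0032*m^5 + 2.5344*m^4 + 4.9252*m^3 + 6.1896*m^2 + 2.0864*m - 1.3082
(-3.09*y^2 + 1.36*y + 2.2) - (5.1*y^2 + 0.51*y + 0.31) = -8.19*y^2 + 0.85*y + 1.89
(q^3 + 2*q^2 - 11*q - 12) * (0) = 0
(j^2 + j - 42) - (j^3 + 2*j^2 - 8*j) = -j^3 - j^2 + 9*j - 42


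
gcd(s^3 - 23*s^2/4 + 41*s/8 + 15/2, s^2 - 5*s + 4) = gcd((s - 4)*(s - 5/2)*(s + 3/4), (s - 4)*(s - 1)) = s - 4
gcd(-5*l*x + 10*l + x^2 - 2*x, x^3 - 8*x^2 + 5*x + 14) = x - 2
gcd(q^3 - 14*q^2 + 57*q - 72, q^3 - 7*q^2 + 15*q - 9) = q^2 - 6*q + 9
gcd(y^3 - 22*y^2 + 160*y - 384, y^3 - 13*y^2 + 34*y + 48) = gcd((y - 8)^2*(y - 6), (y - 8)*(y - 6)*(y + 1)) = y^2 - 14*y + 48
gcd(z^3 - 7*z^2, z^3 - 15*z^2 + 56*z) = z^2 - 7*z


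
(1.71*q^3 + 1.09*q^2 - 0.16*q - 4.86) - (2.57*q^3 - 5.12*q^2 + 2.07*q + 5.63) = -0.86*q^3 + 6.21*q^2 - 2.23*q - 10.49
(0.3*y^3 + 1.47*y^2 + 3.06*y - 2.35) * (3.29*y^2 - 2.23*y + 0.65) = 0.987*y^5 + 4.1673*y^4 + 6.9843*y^3 - 13.5998*y^2 + 7.2295*y - 1.5275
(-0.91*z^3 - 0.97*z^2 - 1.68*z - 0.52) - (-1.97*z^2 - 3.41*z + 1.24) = -0.91*z^3 + 1.0*z^2 + 1.73*z - 1.76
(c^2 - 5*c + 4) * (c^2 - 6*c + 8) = c^4 - 11*c^3 + 42*c^2 - 64*c + 32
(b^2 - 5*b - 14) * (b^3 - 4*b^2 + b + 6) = b^5 - 9*b^4 + 7*b^3 + 57*b^2 - 44*b - 84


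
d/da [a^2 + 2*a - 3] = 2*a + 2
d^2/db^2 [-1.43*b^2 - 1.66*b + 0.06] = -2.86000000000000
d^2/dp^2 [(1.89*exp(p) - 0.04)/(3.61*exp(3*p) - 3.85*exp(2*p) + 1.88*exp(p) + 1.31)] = (98.522676*exp(6*p) - 83.496051*exp(5*p) - 17.178343*exp(4*p) - 105.428711*exp(3*p) + 59.764326*exp(2*p) - 5.603028*exp(p) + 3.341941)*exp(p)/(47.045881*exp(9*p) - 150.520755*exp(8*p) + 234.028719*exp(7*p) - 162.625552*exp(6*p) + 12.634242*exp(5*p) + 70.774353*exp(4*p) - 31.660645*exp(3*p) - 5.93076300000001*exp(2*p) + 9.678804*exp(p) + 2.248091)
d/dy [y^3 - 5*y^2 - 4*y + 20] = 3*y^2 - 10*y - 4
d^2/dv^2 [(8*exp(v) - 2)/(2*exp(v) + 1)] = (12 - 24*exp(v))*exp(v)/(8*exp(3*v) + 12*exp(2*v) + 6*exp(v) + 1)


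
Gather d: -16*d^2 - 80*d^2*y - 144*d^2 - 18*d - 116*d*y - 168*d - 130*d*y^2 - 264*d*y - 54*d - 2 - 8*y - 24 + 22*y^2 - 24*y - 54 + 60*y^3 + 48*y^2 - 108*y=d^2*(-80*y - 160) + d*(-130*y^2 - 380*y - 240) + 60*y^3 + 70*y^2 - 140*y - 80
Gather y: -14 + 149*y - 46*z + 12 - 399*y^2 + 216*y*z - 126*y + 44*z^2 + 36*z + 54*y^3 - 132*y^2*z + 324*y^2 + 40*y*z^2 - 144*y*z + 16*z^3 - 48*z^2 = 54*y^3 + y^2*(-132*z - 75) + y*(40*z^2 + 72*z + 23) + 16*z^3 - 4*z^2 - 10*z - 2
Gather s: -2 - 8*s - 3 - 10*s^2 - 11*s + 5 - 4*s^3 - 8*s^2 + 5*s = -4*s^3 - 18*s^2 - 14*s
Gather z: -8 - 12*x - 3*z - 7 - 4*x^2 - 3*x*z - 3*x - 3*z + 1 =-4*x^2 - 15*x + z*(-3*x - 6) - 14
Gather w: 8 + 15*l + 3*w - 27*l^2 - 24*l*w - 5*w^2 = -27*l^2 + 15*l - 5*w^2 + w*(3 - 24*l) + 8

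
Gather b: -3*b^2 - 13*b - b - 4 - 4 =-3*b^2 - 14*b - 8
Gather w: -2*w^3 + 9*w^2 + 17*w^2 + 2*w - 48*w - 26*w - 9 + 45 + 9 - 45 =-2*w^3 + 26*w^2 - 72*w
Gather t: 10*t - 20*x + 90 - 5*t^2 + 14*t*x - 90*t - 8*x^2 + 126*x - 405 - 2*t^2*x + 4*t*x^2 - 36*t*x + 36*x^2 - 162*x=t^2*(-2*x - 5) + t*(4*x^2 - 22*x - 80) + 28*x^2 - 56*x - 315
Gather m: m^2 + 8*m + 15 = m^2 + 8*m + 15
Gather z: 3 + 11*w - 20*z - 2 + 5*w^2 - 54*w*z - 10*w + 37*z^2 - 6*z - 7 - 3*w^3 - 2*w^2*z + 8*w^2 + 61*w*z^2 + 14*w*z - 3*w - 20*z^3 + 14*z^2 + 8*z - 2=-3*w^3 + 13*w^2 - 2*w - 20*z^3 + z^2*(61*w + 51) + z*(-2*w^2 - 40*w - 18) - 8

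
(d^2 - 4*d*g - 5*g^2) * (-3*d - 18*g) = -3*d^3 - 6*d^2*g + 87*d*g^2 + 90*g^3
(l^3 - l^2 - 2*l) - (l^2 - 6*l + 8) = l^3 - 2*l^2 + 4*l - 8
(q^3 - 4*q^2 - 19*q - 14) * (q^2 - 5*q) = q^5 - 9*q^4 + q^3 + 81*q^2 + 70*q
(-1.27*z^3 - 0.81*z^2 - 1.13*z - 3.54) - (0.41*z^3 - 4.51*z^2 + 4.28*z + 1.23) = -1.68*z^3 + 3.7*z^2 - 5.41*z - 4.77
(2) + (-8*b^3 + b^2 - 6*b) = -8*b^3 + b^2 - 6*b + 2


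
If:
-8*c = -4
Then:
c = 1/2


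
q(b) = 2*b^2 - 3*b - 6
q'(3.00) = 9.00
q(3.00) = 3.00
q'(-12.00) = -51.00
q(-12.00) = 318.00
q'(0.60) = -0.60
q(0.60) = -7.08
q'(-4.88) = -22.52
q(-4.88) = 56.27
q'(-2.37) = -12.48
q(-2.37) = 12.34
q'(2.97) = 8.88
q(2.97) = 2.73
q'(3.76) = 12.04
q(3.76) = 11.00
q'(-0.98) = -6.92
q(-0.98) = -1.14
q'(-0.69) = -5.76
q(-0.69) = -2.98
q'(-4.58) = -21.32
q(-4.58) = 49.69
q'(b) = 4*b - 3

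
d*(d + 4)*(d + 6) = d^3 + 10*d^2 + 24*d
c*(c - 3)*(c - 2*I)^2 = c^4 - 3*c^3 - 4*I*c^3 - 4*c^2 + 12*I*c^2 + 12*c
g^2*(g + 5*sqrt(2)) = g^3 + 5*sqrt(2)*g^2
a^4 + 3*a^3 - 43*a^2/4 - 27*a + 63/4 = (a - 3)*(a - 1/2)*(a + 3)*(a + 7/2)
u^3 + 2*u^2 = u^2*(u + 2)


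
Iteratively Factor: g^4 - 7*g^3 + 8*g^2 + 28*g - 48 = (g - 2)*(g^3 - 5*g^2 - 2*g + 24) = (g - 4)*(g - 2)*(g^2 - g - 6) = (g - 4)*(g - 2)*(g + 2)*(g - 3)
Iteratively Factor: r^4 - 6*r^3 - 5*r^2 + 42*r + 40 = (r - 5)*(r^3 - r^2 - 10*r - 8) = (r - 5)*(r + 1)*(r^2 - 2*r - 8) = (r - 5)*(r - 4)*(r + 1)*(r + 2)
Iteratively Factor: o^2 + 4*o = (o + 4)*(o)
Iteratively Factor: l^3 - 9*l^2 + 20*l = (l - 4)*(l^2 - 5*l) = (l - 5)*(l - 4)*(l)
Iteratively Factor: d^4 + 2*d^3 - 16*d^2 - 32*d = (d + 4)*(d^3 - 2*d^2 - 8*d) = (d + 2)*(d + 4)*(d^2 - 4*d) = d*(d + 2)*(d + 4)*(d - 4)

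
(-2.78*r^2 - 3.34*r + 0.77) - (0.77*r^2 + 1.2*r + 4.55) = -3.55*r^2 - 4.54*r - 3.78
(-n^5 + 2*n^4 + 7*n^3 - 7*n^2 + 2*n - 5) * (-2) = 2*n^5 - 4*n^4 - 14*n^3 + 14*n^2 - 4*n + 10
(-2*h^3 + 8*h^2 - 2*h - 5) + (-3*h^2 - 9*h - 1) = -2*h^3 + 5*h^2 - 11*h - 6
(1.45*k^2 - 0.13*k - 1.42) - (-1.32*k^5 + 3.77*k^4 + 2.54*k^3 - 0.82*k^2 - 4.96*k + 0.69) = 1.32*k^5 - 3.77*k^4 - 2.54*k^3 + 2.27*k^2 + 4.83*k - 2.11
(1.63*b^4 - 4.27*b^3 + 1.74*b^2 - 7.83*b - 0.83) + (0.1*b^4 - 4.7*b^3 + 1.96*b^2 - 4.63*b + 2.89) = 1.73*b^4 - 8.97*b^3 + 3.7*b^2 - 12.46*b + 2.06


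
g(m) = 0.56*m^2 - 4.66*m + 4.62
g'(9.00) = 5.42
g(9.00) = 8.04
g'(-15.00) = -21.46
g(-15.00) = 200.52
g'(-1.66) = -6.52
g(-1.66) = 13.90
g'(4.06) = -0.11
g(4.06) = -5.07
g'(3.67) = -0.55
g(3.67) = -4.94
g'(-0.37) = -5.07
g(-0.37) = 6.42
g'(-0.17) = -4.85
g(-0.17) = 5.43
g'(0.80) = -3.76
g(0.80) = 1.25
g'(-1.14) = -5.94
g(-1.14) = 10.66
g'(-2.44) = -7.39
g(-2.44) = 19.32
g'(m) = 1.12*m - 4.66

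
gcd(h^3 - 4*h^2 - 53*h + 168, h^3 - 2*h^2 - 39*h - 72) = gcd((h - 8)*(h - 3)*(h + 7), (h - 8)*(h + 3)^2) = h - 8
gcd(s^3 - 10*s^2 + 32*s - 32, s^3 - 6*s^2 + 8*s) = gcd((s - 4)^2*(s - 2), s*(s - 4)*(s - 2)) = s^2 - 6*s + 8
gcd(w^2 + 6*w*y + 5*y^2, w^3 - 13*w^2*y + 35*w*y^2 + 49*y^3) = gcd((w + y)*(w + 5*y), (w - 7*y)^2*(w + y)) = w + y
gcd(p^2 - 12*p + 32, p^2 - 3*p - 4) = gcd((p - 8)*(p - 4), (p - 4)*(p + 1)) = p - 4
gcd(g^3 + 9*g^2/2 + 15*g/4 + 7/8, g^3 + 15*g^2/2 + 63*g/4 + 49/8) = g^2 + 4*g + 7/4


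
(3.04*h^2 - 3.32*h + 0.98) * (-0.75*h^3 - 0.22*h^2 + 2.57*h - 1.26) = -2.28*h^5 + 1.8212*h^4 + 7.8082*h^3 - 12.5784*h^2 + 6.7018*h - 1.2348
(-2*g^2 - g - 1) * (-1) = 2*g^2 + g + 1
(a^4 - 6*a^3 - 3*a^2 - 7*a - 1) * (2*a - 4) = 2*a^5 - 16*a^4 + 18*a^3 - 2*a^2 + 26*a + 4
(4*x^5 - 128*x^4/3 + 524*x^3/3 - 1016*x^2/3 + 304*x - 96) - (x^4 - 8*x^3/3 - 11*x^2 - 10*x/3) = 4*x^5 - 131*x^4/3 + 532*x^3/3 - 983*x^2/3 + 922*x/3 - 96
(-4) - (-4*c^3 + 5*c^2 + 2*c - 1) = 4*c^3 - 5*c^2 - 2*c - 3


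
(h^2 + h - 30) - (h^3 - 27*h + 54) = -h^3 + h^2 + 28*h - 84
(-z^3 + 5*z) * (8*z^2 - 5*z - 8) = -8*z^5 + 5*z^4 + 48*z^3 - 25*z^2 - 40*z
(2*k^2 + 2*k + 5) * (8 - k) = -2*k^3 + 14*k^2 + 11*k + 40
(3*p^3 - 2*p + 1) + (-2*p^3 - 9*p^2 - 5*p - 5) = p^3 - 9*p^2 - 7*p - 4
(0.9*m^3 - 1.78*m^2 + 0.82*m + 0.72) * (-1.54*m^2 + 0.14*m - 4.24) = -1.386*m^5 + 2.8672*m^4 - 5.328*m^3 + 6.5532*m^2 - 3.376*m - 3.0528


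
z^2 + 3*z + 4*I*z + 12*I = (z + 3)*(z + 4*I)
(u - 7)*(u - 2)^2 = u^3 - 11*u^2 + 32*u - 28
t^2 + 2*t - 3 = (t - 1)*(t + 3)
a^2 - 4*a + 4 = (a - 2)^2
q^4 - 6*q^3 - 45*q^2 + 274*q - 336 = (q - 8)*(q - 3)*(q - 2)*(q + 7)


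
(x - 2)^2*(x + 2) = x^3 - 2*x^2 - 4*x + 8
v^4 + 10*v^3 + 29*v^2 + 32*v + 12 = (v + 1)^2*(v + 2)*(v + 6)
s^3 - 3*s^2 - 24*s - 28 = (s - 7)*(s + 2)^2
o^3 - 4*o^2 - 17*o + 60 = (o - 5)*(o - 3)*(o + 4)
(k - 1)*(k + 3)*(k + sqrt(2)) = k^3 + sqrt(2)*k^2 + 2*k^2 - 3*k + 2*sqrt(2)*k - 3*sqrt(2)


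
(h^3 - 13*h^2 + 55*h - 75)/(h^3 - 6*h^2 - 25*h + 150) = (h^2 - 8*h + 15)/(h^2 - h - 30)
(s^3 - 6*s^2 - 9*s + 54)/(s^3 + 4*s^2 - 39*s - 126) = (s - 3)/(s + 7)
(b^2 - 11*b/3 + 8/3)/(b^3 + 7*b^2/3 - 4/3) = (3*b^2 - 11*b + 8)/(3*b^3 + 7*b^2 - 4)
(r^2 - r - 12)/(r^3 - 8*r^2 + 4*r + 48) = (r + 3)/(r^2 - 4*r - 12)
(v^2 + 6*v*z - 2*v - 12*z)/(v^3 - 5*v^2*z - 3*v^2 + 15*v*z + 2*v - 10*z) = (-v - 6*z)/(-v^2 + 5*v*z + v - 5*z)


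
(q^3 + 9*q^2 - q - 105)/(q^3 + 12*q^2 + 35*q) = (q - 3)/q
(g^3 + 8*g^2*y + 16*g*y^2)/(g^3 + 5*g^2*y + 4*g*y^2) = (g + 4*y)/(g + y)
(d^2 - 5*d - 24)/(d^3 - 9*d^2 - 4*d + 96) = 1/(d - 4)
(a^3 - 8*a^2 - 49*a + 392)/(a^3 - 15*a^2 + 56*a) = (a + 7)/a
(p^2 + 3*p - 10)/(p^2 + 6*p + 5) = (p - 2)/(p + 1)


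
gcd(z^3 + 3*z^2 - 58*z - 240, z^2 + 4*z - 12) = z + 6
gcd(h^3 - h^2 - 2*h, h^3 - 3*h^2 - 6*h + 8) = 1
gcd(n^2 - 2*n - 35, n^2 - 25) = n + 5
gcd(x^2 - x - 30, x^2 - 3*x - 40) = x + 5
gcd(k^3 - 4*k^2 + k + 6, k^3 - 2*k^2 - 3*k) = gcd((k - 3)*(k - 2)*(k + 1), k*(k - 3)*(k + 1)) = k^2 - 2*k - 3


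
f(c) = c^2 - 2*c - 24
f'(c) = 2*c - 2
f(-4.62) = 6.58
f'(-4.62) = -11.24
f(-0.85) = -21.58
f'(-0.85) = -3.70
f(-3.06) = -8.52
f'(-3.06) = -8.12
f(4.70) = -11.31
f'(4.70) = 7.40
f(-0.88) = -21.47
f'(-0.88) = -3.76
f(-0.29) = -23.34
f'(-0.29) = -2.58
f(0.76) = -24.94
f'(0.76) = -0.48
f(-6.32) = 28.58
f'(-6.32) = -14.64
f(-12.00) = 144.00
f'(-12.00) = -26.00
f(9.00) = 39.00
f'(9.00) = 16.00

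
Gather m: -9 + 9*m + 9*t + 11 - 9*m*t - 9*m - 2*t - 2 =-9*m*t + 7*t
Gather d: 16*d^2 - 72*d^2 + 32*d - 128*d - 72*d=-56*d^2 - 168*d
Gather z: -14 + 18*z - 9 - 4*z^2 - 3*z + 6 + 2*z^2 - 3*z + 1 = -2*z^2 + 12*z - 16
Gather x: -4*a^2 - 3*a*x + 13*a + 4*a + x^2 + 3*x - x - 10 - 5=-4*a^2 + 17*a + x^2 + x*(2 - 3*a) - 15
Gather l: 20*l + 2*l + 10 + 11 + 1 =22*l + 22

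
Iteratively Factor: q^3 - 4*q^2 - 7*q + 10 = (q - 1)*(q^2 - 3*q - 10) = (q - 5)*(q - 1)*(q + 2)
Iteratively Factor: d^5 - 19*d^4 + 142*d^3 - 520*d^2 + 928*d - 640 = (d - 5)*(d^4 - 14*d^3 + 72*d^2 - 160*d + 128) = (d - 5)*(d - 4)*(d^3 - 10*d^2 + 32*d - 32) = (d - 5)*(d - 4)*(d - 2)*(d^2 - 8*d + 16) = (d - 5)*(d - 4)^2*(d - 2)*(d - 4)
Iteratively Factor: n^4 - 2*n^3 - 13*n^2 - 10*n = (n)*(n^3 - 2*n^2 - 13*n - 10) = n*(n + 1)*(n^2 - 3*n - 10) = n*(n + 1)*(n + 2)*(n - 5)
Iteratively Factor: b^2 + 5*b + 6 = (b + 2)*(b + 3)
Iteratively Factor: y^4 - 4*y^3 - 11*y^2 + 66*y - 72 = (y - 3)*(y^3 - y^2 - 14*y + 24) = (y - 3)*(y + 4)*(y^2 - 5*y + 6) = (y - 3)^2*(y + 4)*(y - 2)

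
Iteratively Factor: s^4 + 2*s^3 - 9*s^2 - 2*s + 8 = (s + 4)*(s^3 - 2*s^2 - s + 2) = (s - 1)*(s + 4)*(s^2 - s - 2) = (s - 2)*(s - 1)*(s + 4)*(s + 1)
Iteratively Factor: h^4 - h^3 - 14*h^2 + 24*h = (h - 3)*(h^3 + 2*h^2 - 8*h) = (h - 3)*(h + 4)*(h^2 - 2*h) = h*(h - 3)*(h + 4)*(h - 2)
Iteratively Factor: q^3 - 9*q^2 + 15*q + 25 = (q - 5)*(q^2 - 4*q - 5) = (q - 5)*(q + 1)*(q - 5)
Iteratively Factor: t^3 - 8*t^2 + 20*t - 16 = (t - 2)*(t^2 - 6*t + 8) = (t - 2)^2*(t - 4)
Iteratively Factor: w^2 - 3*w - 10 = (w + 2)*(w - 5)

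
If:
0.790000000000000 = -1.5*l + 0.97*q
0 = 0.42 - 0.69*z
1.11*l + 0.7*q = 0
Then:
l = -0.26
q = 0.41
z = 0.61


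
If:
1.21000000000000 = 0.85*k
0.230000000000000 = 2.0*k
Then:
No Solution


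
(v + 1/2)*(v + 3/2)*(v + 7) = v^3 + 9*v^2 + 59*v/4 + 21/4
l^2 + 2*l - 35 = (l - 5)*(l + 7)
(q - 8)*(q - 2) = q^2 - 10*q + 16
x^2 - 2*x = x*(x - 2)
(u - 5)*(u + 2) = u^2 - 3*u - 10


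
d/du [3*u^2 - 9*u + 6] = 6*u - 9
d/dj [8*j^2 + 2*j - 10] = 16*j + 2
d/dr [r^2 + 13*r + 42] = 2*r + 13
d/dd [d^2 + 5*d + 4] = 2*d + 5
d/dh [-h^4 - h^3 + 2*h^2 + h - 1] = -4*h^3 - 3*h^2 + 4*h + 1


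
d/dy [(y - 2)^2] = 2*y - 4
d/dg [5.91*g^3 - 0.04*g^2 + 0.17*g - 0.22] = 17.73*g^2 - 0.08*g + 0.17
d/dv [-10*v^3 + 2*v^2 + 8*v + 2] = -30*v^2 + 4*v + 8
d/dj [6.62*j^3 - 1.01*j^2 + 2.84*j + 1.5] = 19.86*j^2 - 2.02*j + 2.84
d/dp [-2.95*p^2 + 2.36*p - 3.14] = 2.36 - 5.9*p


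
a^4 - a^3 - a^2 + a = a*(a - 1)^2*(a + 1)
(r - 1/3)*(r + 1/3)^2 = r^3 + r^2/3 - r/9 - 1/27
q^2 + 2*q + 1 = (q + 1)^2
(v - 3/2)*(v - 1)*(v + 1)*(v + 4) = v^4 + 5*v^3/2 - 7*v^2 - 5*v/2 + 6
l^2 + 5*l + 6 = (l + 2)*(l + 3)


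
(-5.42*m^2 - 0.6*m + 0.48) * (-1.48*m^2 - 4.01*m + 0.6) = 8.0216*m^4 + 22.6222*m^3 - 1.5564*m^2 - 2.2848*m + 0.288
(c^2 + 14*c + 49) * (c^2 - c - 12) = c^4 + 13*c^3 + 23*c^2 - 217*c - 588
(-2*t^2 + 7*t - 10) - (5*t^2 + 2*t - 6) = -7*t^2 + 5*t - 4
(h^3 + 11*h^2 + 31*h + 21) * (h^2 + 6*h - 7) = h^5 + 17*h^4 + 90*h^3 + 130*h^2 - 91*h - 147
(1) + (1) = 2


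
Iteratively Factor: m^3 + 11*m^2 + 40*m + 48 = (m + 4)*(m^2 + 7*m + 12) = (m + 3)*(m + 4)*(m + 4)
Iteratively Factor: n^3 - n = (n - 1)*(n^2 + n) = n*(n - 1)*(n + 1)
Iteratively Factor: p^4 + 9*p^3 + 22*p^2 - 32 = (p - 1)*(p^3 + 10*p^2 + 32*p + 32) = (p - 1)*(p + 4)*(p^2 + 6*p + 8) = (p - 1)*(p + 2)*(p + 4)*(p + 4)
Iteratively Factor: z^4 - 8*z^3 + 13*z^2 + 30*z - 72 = (z + 2)*(z^3 - 10*z^2 + 33*z - 36) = (z - 4)*(z + 2)*(z^2 - 6*z + 9) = (z - 4)*(z - 3)*(z + 2)*(z - 3)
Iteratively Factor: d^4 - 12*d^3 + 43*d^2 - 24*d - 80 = (d - 4)*(d^3 - 8*d^2 + 11*d + 20) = (d - 4)^2*(d^2 - 4*d - 5) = (d - 4)^2*(d + 1)*(d - 5)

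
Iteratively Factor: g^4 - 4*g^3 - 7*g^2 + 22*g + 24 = (g - 4)*(g^3 - 7*g - 6) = (g - 4)*(g + 1)*(g^2 - g - 6) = (g - 4)*(g - 3)*(g + 1)*(g + 2)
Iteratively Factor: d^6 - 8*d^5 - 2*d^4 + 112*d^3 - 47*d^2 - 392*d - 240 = (d + 3)*(d^5 - 11*d^4 + 31*d^3 + 19*d^2 - 104*d - 80) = (d - 4)*(d + 3)*(d^4 - 7*d^3 + 3*d^2 + 31*d + 20) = (d - 4)*(d + 1)*(d + 3)*(d^3 - 8*d^2 + 11*d + 20) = (d - 4)*(d + 1)^2*(d + 3)*(d^2 - 9*d + 20) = (d - 5)*(d - 4)*(d + 1)^2*(d + 3)*(d - 4)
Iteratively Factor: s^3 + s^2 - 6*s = (s - 2)*(s^2 + 3*s) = s*(s - 2)*(s + 3)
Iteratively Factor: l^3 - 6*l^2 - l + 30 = (l + 2)*(l^2 - 8*l + 15) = (l - 5)*(l + 2)*(l - 3)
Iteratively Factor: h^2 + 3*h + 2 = (h + 1)*(h + 2)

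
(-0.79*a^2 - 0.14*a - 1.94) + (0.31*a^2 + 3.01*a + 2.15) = -0.48*a^2 + 2.87*a + 0.21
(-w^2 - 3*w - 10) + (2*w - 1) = -w^2 - w - 11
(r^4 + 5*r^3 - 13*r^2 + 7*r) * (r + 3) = r^5 + 8*r^4 + 2*r^3 - 32*r^2 + 21*r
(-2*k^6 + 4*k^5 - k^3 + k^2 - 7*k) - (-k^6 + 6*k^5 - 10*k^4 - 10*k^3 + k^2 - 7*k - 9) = -k^6 - 2*k^5 + 10*k^4 + 9*k^3 + 9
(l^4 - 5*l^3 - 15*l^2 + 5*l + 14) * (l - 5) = l^5 - 10*l^4 + 10*l^3 + 80*l^2 - 11*l - 70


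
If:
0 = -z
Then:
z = 0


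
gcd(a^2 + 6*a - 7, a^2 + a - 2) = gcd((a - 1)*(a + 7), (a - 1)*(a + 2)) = a - 1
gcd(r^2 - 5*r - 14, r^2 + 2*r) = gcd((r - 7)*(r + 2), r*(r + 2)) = r + 2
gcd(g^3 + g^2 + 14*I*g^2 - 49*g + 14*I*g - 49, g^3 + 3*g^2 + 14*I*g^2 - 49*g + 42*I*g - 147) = g^2 + 14*I*g - 49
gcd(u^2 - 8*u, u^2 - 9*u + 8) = u - 8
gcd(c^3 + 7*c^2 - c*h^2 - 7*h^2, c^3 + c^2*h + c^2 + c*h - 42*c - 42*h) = c^2 + c*h + 7*c + 7*h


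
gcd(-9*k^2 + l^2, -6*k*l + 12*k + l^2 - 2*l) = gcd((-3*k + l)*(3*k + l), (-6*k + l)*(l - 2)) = 1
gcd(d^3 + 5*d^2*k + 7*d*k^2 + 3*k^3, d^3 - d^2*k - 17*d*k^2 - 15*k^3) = d^2 + 4*d*k + 3*k^2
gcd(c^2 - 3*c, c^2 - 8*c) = c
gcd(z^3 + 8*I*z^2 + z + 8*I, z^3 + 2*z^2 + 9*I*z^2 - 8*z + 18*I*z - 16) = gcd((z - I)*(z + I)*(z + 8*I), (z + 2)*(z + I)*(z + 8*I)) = z^2 + 9*I*z - 8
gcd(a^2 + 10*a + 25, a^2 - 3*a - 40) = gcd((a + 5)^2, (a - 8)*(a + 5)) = a + 5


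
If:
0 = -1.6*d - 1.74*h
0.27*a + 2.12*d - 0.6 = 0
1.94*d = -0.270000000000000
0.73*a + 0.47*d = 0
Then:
No Solution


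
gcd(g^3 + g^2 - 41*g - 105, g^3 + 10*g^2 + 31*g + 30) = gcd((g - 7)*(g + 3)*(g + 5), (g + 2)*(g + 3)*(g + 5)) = g^2 + 8*g + 15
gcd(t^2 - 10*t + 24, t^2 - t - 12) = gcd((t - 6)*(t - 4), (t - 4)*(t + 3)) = t - 4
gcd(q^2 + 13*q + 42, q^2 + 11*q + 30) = q + 6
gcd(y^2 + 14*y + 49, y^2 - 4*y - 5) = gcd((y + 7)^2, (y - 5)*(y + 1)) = 1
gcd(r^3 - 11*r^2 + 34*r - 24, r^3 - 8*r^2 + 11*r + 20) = r - 4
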